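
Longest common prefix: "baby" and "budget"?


Word 1: "baby"
Word 2: "budget"
Comparing from start:
  Pos 0: 'b' == 'b'
  Pos 1: 'a' != 'u' (stop)
LCP = "b" (length 1)


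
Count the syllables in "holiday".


Word: "holiday"
Syllable breakdown: hol / i / day
Counting: 3 parts
= 3 syllables


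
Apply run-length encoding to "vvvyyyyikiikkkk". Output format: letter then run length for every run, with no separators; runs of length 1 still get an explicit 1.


String: "vvvyyyyikiikkkk"
Scanning for consecutive runs:
  'v' x 3
  'y' x 4
  'i' x 1
  'k' x 1
  'i' x 2
  'k' x 4
RLE = "v3y4i1k1i2k4"


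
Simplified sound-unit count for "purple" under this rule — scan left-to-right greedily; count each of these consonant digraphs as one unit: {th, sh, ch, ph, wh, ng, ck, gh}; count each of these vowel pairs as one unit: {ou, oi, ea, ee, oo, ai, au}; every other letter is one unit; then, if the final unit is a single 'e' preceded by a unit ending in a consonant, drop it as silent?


Word: "purple" (6 letters)
Left-to-right scan:
  (1) 'p' (letter)
  (2) 'u' (letter)
  (3) 'r' (letter)
  (4) 'p' (letter)
  (5) 'l' (letter)
  (6) 'e' (letter)
Units from scan: 6
Final unit is 'e' after a consonant -> drop as silent (-1)
Sound units = 5 units


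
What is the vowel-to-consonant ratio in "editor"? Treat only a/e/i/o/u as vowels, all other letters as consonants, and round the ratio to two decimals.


Word: "editor"
Vowels (a,e,i,o,u): 3
Consonants: 3
Ratio = 3/3
= 1.00


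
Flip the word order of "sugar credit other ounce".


Original: "sugar credit other ounce"
Words (1..n): sugar | credit | other | ounce
Reversed (n..1): ounce | other | credit | sugar
Result = "ounce other credit sugar"


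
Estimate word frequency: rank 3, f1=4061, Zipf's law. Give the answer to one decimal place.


Zipf's law: f(r) = f(1) / r
f(1) = 4061
f(3) = 4061 / 3
= 1353.7 occurrences


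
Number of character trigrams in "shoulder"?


Word: "shoulder" (length 8)
Number of 3-grams = length - 3 + 1 = 8 - 3 + 1
= 6


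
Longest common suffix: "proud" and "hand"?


Word 1: "proud"
Word 2: "hand"
Comparing from end:
  Pos -1: 'd' == 'd'
  Pos -2: 'u' != 'n' (stop)
LCS = "d" (length 1)


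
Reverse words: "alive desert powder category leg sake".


Original: "alive desert powder category leg sake"
Words (1..n): alive | desert | powder | category | leg | sake
Reversed (n..1): sake | leg | category | powder | desert | alive
Result = "sake leg category powder desert alive"


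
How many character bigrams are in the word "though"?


Word: "though" (length 6)
Number of 2-grams = length - 2 + 1 = 6 - 2 + 1
= 5


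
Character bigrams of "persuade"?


Word: "persuade" (length 8)
Number of bigrams = 8 - 2 + 1 = 7
  Position 0: "pe"
  Position 1: "er"
  Position 2: "rs"
  Position 3: "su"
  Position 4: "ua"
  Position 5: "ad"
  Position 6: "de"
Bigrams = "pe", "er", "rs", "su", "ua", "ad", "de"


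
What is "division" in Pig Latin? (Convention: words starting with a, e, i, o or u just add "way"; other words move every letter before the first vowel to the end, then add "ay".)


Word: "division"
Starts with consonant(s) → move to end, add 'ay'
Consonant cluster: "d"
Pig Latin = "ivisionday"


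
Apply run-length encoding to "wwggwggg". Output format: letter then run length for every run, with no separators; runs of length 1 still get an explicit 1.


String: "wwggwggg"
Scanning for consecutive runs:
  'w' x 2
  'g' x 2
  'w' x 1
  'g' x 3
RLE = "w2g2w1g3"


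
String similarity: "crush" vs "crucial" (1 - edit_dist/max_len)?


Word 1: "crush" (length 5)
Word 2: "crucial" (length 7)
One optimal edit sequence:
  1. keep 'c'
  2. keep 'r'
  3. keep 'u'
  4. insert 'c'  (+1)
  5. insert 'i'  (+1)
  6. substitute 's' -> 'a'  (+1)
  7. substitute 'h' -> 'l'  (+1)
Edit distance = 4
Max length = max(5, 7) = 7
Similarity = 1 - 4/7
= 0.4286


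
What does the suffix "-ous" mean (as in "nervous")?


Suffix: -ous
As in: nervous -> nerve + -ous, with a spelling change
Meaning = having quality of


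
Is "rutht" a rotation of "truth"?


Word: "truth", Candidate: "rutht"
Method: check if candidate is substring of word+word
"truthtruth" contains "rutht"? Yes
Is rotation = Yes


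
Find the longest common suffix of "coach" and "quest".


Word 1: "coach"
Word 2: "quest"
Comparing from end:
  Pos -1: 'h' != 't' (stop)
LCS = "" (length 0)


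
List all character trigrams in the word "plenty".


Word: "plenty" (length 6)
Number of trigrams = 6 - 3 + 1 = 4
  Position 0: "ple"
  Position 1: "len"
  Position 2: "ent"
  Position 3: "nty"
Trigrams = "ple", "len", "ent", "nty"


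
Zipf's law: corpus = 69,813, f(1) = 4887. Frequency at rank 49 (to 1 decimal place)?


Zipf's law: f(r) = f(1) / r
f(1) = 4887
f(49) = 4887 / 49
= 99.7 occurrences


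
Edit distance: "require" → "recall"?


Word 1: "require" (length 7)
Word 2: "recall" (length 6)
One optimal edit sequence (insert/delete/substitute each cost 1):
  1. keep 'r'
  2. keep 'e'
  3. delete 'q'  (+1)
  4. substitute 'u' -> 'c'  (+1)
  5. substitute 'i' -> 'a'  (+1)
  6. substitute 'r' -> 'l'  (+1)
  7. substitute 'e' -> 'l'  (+1)
Total edit operations: 5
Edit distance = 5


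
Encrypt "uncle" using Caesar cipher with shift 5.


Word: "uncle"
Shift: 5
Each letter → (letter + shift) mod 26:
  'u' (20) + 5 = 25 → 'z'
  'n' (13) + 5 = 18 → 's'
  'c' (2) + 5 = 7 → 'h'
  'l' (11) + 5 = 16 → 'q'
  'e' (4) + 5 = 9 → 'j'
Result = "zshqj"


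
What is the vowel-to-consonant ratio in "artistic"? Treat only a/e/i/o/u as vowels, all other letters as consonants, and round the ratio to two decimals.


Word: "artistic"
Vowels (a,e,i,o,u): 3
Consonants: 5
Ratio = 3/5
= 0.60


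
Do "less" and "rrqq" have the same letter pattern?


Pattern of "less": [0, 1, 2, 2]
Pattern of "rrqq": [0, 0, 1, 1]
Patterns do not match
Same pattern = No


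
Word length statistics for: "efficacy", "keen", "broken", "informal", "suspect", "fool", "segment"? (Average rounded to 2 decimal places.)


Lengths: "efficacy"=8, "keen"=4, "broken"=6, "informal"=8, "suspect"=7, "fool"=4, "segment"=7
Sum = 44, Count = 7
Average = 44/7 = 6.29
= avg=6.29, min=4, max=8


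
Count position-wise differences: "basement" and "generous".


Comparing character by character (same length = 8):
  Pos 0: 'b' vs 'g' !=
  Pos 1: 'a' vs 'e' !=
  Pos 2: 's' vs 'n' !=
  Pos 3: 'e' vs 'e' =
  Pos 4: 'm' vs 'r' !=
  Pos 5: 'e' vs 'o' !=
  Pos 6: 'n' vs 'u' !=
  Pos 7: 't' vs 's' !=
Hamming distance = 7


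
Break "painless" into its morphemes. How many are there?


Word: "painless"
Morphemes: pain / -less
Each morpheme carries meaning
= 2 morphemes


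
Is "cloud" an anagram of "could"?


Word 1: "could" → sorted: cdlou
Word 2: "cloud" → sorted: cdlou
Same letters? cdlou == cdlou
Anagram = Yes


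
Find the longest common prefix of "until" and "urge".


Word 1: "until"
Word 2: "urge"
Comparing from start:
  Pos 0: 'u' == 'u'
  Pos 1: 'n' != 'r' (stop)
LCP = "u" (length 1)


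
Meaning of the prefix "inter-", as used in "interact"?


Prefix: inter-
Example: interact (inter- + act)
Meaning = between


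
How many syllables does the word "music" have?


Word: "music"
Syllable breakdown: mu | sic
Counting: 2 parts
= 2 syllables


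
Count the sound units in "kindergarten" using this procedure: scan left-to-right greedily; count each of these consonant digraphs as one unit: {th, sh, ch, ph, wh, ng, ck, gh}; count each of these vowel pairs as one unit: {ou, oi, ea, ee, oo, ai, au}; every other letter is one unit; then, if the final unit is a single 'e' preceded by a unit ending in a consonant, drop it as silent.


Word: "kindergarten" (12 letters)
Left-to-right scan:
  1. 'k' (letter)
  2. 'i' (letter)
  3. 'n' (letter)
  4. 'd' (letter)
  5. 'e' (letter)
  6. 'r' (letter)
  7. 'g' (letter)
  8. 'a' (letter)
  9. 'r' (letter)
  10. 't' (letter)
  11. 'e' (letter)
  12. 'n' (letter)
Units from scan: 12
Sound units = 12 units


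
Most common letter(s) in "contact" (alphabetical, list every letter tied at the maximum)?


Word: "contact"
Letter counts:
  'a': 1
  'c': 2
  'n': 1
  'o': 1
  't': 2
Maximum count = 2
Most frequent = 'c', 't' (2 times each)


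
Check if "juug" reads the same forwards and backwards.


Word: "juug"
Reversed: "guuj"
Forward == Backward? juug != guuj
Palindrome = No


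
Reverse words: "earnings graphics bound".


Original: "earnings graphics bound"
Words (1..n): earnings | graphics | bound
Reversed (n..1): bound | graphics | earnings
Result = "bound graphics earnings"


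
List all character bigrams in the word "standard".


Word: "standard" (length 8)
Number of bigrams = 8 - 2 + 1 = 7
  Position 0: "st"
  Position 1: "ta"
  Position 2: "an"
  Position 3: "nd"
  Position 4: "da"
  Position 5: "ar"
  Position 6: "rd"
Bigrams = "st", "ta", "an", "nd", "da", "ar", "rd"


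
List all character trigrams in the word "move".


Word: "move" (length 4)
Number of trigrams = 4 - 3 + 1 = 2
  Position 0: "mov"
  Position 1: "ove"
Trigrams = "mov", "ove"


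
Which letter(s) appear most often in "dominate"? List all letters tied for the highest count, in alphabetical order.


Word: "dominate"
Letter counts:
  'a': 1
  'd': 1
  'e': 1
  'i': 1
  'm': 1
  'n': 1
  'o': 1
  't': 1
Maximum count = 1
Most frequent = 'a', 'd', 'e', 'i', 'm', 'n', 'o', 't' (1 time each)


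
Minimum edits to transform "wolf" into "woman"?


Word 1: "wolf" (length 4)
Word 2: "woman" (length 5)
One optimal edit sequence (insert/delete/substitute each cost 1):
  1. keep 'w'
  2. keep 'o'
  3. insert 'm'  (+1)
  4. substitute 'l' -> 'a'  (+1)
  5. substitute 'f' -> 'n'  (+1)
Total edit operations: 3
Edit distance = 3


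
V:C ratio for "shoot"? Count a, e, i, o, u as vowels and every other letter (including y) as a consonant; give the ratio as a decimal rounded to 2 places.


Word: "shoot"
Vowels (a,e,i,o,u): 2
Consonants: 3
Ratio = 2/3
= 0.67


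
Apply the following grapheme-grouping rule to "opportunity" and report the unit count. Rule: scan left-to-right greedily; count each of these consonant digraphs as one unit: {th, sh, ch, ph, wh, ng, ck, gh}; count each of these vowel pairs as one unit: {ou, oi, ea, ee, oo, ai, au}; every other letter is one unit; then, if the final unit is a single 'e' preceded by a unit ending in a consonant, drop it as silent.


Word: "opportunity" (11 letters)
Left-to-right scan:
  1. 'o' (letter)
  2. 'p' (letter)
  3. 'p' (letter)
  4. 'o' (letter)
  5. 'r' (letter)
  6. 't' (letter)
  7. 'u' (letter)
  8. 'n' (letter)
  9. 'i' (letter)
  10. 't' (letter)
  11. 'y' (letter)
Units from scan: 11
Sound units = 11 units


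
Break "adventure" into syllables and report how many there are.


Word: "adventure"
Syllable breakdown: ad | ven | ture
Counting: 3 parts
= 3 syllables


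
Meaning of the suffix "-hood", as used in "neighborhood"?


Suffix: -hood
Example: neighborhood = neighbor + -hood
Meaning = state / condition


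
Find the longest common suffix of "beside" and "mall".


Word 1: "beside"
Word 2: "mall"
Comparing from end:
  Pos -1: 'e' != 'l' (stop)
LCS = "" (length 0)


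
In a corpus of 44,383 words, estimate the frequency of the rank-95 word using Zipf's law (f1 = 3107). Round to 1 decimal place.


Zipf's law: f(r) = f(1) / r
f(1) = 3107
f(95) = 3107 / 95
= 32.7 occurrences


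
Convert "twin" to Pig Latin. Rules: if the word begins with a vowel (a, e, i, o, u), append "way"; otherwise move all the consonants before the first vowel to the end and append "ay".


Word: "twin"
Starts with consonant(s) → move to end, add 'ay'
Consonant cluster: "tw"
Pig Latin = "intway"


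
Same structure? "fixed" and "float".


Pattern of "fixed": [0, 1, 2, 3, 4]
Pattern of "float": [0, 1, 2, 3, 4]
Patterns match
Same pattern = Yes


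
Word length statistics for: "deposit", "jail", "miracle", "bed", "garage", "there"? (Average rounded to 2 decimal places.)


Lengths: "deposit"=7, "jail"=4, "miracle"=7, "bed"=3, "garage"=6, "there"=5
Sum = 32, Count = 6
Average = 32/6 = 5.33
= avg=5.33, min=3, max=7


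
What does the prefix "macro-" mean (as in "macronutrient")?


Prefix: macro-
Example: macronutrient (macro- + nutrient)
Meaning = large


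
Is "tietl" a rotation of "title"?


Word: "title", Candidate: "tietl"
Method: check if candidate is substring of word+word
"titletitle" contains "tietl"? No
Is rotation = No


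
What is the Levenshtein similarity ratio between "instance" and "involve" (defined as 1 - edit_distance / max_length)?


Word 1: "instance" (length 8)
Word 2: "involve" (length 7)
One optimal edit sequence:
  1. keep 'i'
  2. keep 'n'
  3. delete 's'  (+1)
  4. substitute 't' -> 'v'  (+1)
  5. substitute 'a' -> 'o'  (+1)
  6. substitute 'n' -> 'l'  (+1)
  7. substitute 'c' -> 'v'  (+1)
  8. keep 'e'
Edit distance = 5
Max length = max(8, 7) = 8
Similarity = 1 - 5/8
= 0.3750


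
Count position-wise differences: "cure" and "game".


Comparing character by character (same length = 4):
  Pos 0: 'c' vs 'g' !=
  Pos 1: 'u' vs 'a' !=
  Pos 2: 'r' vs 'm' !=
  Pos 3: 'e' vs 'e' =
Hamming distance = 3


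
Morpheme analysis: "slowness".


Word: "slowness"
Morphemes: slow + -ness
Each morpheme carries meaning
= 2 morphemes


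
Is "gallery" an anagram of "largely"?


Word 1: "largely" → sorted: aegllry
Word 2: "gallery" → sorted: aegllry
Same letters? aegllry == aegllry
Anagram = Yes


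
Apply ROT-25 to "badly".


Word: "badly"
Shift: 25
Each letter → (letter + shift) mod 26:
  'b' (1) + 25 = 0 → 'a'
  'a' (0) + 25 = 25 → 'z'
  'd' (3) + 25 = 2 → 'c'
  'l' (11) + 25 = 10 → 'k'
  'y' (24) + 25 = 23 → 'x'
Result = "azckx"


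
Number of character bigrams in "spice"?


Word: "spice" (length 5)
Number of 2-grams = length - 2 + 1 = 5 - 2 + 1
= 4


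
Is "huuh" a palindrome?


Word: "huuh"
Reversed: "huuh"
Forward == Backward? huuh == huuh
Palindrome = Yes


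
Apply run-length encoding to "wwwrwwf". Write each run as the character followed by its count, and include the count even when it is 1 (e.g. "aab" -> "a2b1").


String: "wwwrwwf"
Scanning for consecutive runs:
  'w' x 3
  'r' x 1
  'w' x 2
  'f' x 1
RLE = "w3r1w2f1"


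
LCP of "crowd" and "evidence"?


Word 1: "crowd"
Word 2: "evidence"
Comparing from start:
  Pos 0: 'c' != 'e' (stop)
LCP = "" (length 0)


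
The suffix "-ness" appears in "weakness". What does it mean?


Suffix: -ness
Example: weakness = weak + -ness
Meaning = state of being


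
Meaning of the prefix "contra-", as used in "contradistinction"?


Prefix: contra-
As in: contradistinction -> contra- + distinction
Meaning = against


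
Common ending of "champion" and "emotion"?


Word 1: "champion"
Word 2: "emotion"
Comparing from end:
  Pos -1: 'n' == 'n'
  Pos -2: 'o' == 'o'
  Pos -3: 'i' == 'i'
  Pos -4: 'p' != 't' (stop)
LCS = "ion" (length 3)


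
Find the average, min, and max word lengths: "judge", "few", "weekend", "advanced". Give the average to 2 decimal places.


Lengths: "judge"=5, "few"=3, "weekend"=7, "advanced"=8
Sum = 23, Count = 4
Average = 23/4 = 5.75
= avg=5.75, min=3, max=8


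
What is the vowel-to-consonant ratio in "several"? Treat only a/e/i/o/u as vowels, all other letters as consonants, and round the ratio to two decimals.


Word: "several"
Vowels (a,e,i,o,u): 3
Consonants: 4
Ratio = 3/4
= 0.75


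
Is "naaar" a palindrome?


Word: "naaar"
Reversed: "raaan"
Forward == Backward? naaar != raaan
Palindrome = No


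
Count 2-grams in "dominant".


Word: "dominant" (length 8)
Number of 2-grams = length - 2 + 1 = 8 - 2 + 1
= 7


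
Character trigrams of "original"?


Word: "original" (length 8)
Number of trigrams = 8 - 3 + 1 = 6
  Position 0: "ori"
  Position 1: "rig"
  Position 2: "igi"
  Position 3: "gin"
  Position 4: "ina"
  Position 5: "nal"
Trigrams = "ori", "rig", "igi", "gin", "ina", "nal"


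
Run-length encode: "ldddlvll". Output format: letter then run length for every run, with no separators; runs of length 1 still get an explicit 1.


String: "ldddlvll"
Scanning for consecutive runs:
  'l' x 1
  'd' x 3
  'l' x 1
  'v' x 1
  'l' x 2
RLE = "l1d3l1v1l2"


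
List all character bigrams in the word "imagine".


Word: "imagine" (length 7)
Number of bigrams = 7 - 2 + 1 = 6
  Position 0: "im"
  Position 1: "ma"
  Position 2: "ag"
  Position 3: "gi"
  Position 4: "in"
  Position 5: "ne"
Bigrams = "im", "ma", "ag", "gi", "in", "ne"


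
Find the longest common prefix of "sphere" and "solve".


Word 1: "sphere"
Word 2: "solve"
Comparing from start:
  Pos 0: 's' == 's'
  Pos 1: 'p' != 'o' (stop)
LCP = "s" (length 1)


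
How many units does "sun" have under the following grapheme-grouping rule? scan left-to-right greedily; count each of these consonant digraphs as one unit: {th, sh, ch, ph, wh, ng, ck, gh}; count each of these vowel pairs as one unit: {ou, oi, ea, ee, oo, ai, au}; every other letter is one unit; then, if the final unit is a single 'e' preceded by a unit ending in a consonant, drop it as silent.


Word: "sun" (3 letters)
Left-to-right scan:
  [1] 's' (letter)
  [2] 'u' (letter)
  [3] 'n' (letter)
Units from scan: 3
Sound units = 3 units


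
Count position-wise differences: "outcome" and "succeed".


Comparing character by character (same length = 7):
  Pos 0: 'o' vs 's' !=
  Pos 1: 'u' vs 'u' =
  Pos 2: 't' vs 'c' !=
  Pos 3: 'c' vs 'c' =
  Pos 4: 'o' vs 'e' !=
  Pos 5: 'm' vs 'e' !=
  Pos 6: 'e' vs 'd' !=
Hamming distance = 5


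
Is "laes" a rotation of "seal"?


Word: "seal", Candidate: "laes"
Method: check if candidate is substring of word+word
"sealseal" contains "laes"? No
Is rotation = No


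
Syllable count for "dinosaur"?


Word: "dinosaur"
Syllable breakdown: di · no · saur
Counting: 3 parts
= 3 syllables


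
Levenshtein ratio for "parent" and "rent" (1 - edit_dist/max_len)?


Word 1: "parent" (length 6)
Word 2: "rent" (length 4)
One optimal edit sequence:
  1. delete 'p'  (+1)
  2. delete 'a'  (+1)
  3. keep 'r'
  4. keep 'e'
  5. keep 'n'
  6. keep 't'
Edit distance = 2
Max length = max(6, 4) = 6
Similarity = 1 - 2/6
= 0.6667


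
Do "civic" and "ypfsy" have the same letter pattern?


Pattern of "civic": [0, 1, 2, 1, 0]
Pattern of "ypfsy": [0, 1, 2, 3, 0]
Patterns do not match
Same pattern = No


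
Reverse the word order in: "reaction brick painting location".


Original: "reaction brick painting location"
Words (1..n): reaction | brick | painting | location
Reversed (n..1): location | painting | brick | reaction
Result = "location painting brick reaction"


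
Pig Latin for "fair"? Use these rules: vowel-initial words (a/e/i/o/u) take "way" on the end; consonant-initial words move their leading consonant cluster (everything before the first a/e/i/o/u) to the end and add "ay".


Word: "fair"
Starts with consonant(s) → move to end, add 'ay'
Consonant cluster: "f"
Pig Latin = "airfay"


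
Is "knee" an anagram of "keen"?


Word 1: "keen" → sorted: eekn
Word 2: "knee" → sorted: eekn
Same letters? eekn == eekn
Anagram = Yes


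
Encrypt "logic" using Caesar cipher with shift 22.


Word: "logic"
Shift: 22
Each letter → (letter + shift) mod 26:
  'l' (11) + 22 = 7 → 'h'
  'o' (14) + 22 = 10 → 'k'
  'g' (6) + 22 = 2 → 'c'
  'i' (8) + 22 = 4 → 'e'
  'c' (2) + 22 = 24 → 'y'
Result = "hkcey"


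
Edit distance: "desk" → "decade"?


Word 1: "desk" (length 4)
Word 2: "decade" (length 6)
One optimal edit sequence (insert/delete/substitute each cost 1):
  1. keep 'd'
  2. keep 'e'
  3. insert 'c'  (+1)
  4. insert 'a'  (+1)
  5. substitute 's' -> 'd'  (+1)
  6. substitute 'k' -> 'e'  (+1)
Total edit operations: 4
Edit distance = 4


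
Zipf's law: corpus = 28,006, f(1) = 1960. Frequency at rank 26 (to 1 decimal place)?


Zipf's law: f(r) = f(1) / r
f(1) = 1960
f(26) = 1960 / 26
= 75.4 occurrences


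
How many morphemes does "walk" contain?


Word: "walk"
Morphemes: walk
Each morpheme carries meaning
= 1 morpheme


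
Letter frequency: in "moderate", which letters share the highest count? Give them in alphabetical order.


Word: "moderate"
Letter counts:
  'a': 1
  'd': 1
  'e': 2
  'm': 1
  'o': 1
  'r': 1
  't': 1
Maximum count = 2
Most frequent = 'e' (2 times each)


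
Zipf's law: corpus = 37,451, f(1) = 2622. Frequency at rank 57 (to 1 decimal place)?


Zipf's law: f(r) = f(1) / r
f(1) = 2622
f(57) = 2622 / 57
= 46.0 occurrences


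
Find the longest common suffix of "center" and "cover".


Word 1: "center"
Word 2: "cover"
Comparing from end:
  Pos -1: 'r' == 'r'
  Pos -2: 'e' == 'e'
  Pos -3: 't' != 'v' (stop)
LCS = "er" (length 2)


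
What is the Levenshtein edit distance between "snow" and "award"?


Word 1: "snow" (length 4)
Word 2: "award" (length 5)
One optimal edit sequence (insert/delete/substitute each cost 1):
  1. insert 'a'  (+1)
  2. substitute 's' -> 'w'  (+1)
  3. substitute 'n' -> 'a'  (+1)
  4. substitute 'o' -> 'r'  (+1)
  5. substitute 'w' -> 'd'  (+1)
Total edit operations: 5
Edit distance = 5


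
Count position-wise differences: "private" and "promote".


Comparing character by character (same length = 7):
  Pos 0: 'p' vs 'p' =
  Pos 1: 'r' vs 'r' =
  Pos 2: 'i' vs 'o' !=
  Pos 3: 'v' vs 'm' !=
  Pos 4: 'a' vs 'o' !=
  Pos 5: 't' vs 't' =
  Pos 6: 'e' vs 'e' =
Hamming distance = 3


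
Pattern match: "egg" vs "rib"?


Pattern of "egg": [0, 1, 1]
Pattern of "rib": [0, 1, 2]
Patterns do not match
Same pattern = No


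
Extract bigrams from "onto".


Word: "onto" (length 4)
Number of bigrams = 4 - 2 + 1 = 3
  Position 0: "on"
  Position 1: "nt"
  Position 2: "to"
Bigrams = "on", "nt", "to"


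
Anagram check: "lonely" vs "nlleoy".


Word 1: "lonely" → sorted: ellnoy
Word 2: "nlleoy" → sorted: ellnoy
Same letters? ellnoy == ellnoy
Anagram = Yes


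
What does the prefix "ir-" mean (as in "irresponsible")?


Prefix: ir-
As in: irresponsible -> ir- + responsible
Meaning = not


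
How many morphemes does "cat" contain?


Word: "cat"
Morphemes: cat
Each morpheme carries meaning
= 1 morpheme


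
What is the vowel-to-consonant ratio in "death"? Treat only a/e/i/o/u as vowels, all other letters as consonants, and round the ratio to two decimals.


Word: "death"
Vowels (a,e,i,o,u): 2
Consonants: 3
Ratio = 2/3
= 0.67


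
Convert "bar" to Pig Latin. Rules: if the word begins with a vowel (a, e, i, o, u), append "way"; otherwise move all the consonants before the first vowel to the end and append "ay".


Word: "bar"
Starts with consonant(s) → move to end, add 'ay'
Consonant cluster: "b"
Pig Latin = "arbay"


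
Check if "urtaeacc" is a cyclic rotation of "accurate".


Word: "accurate", Candidate: "urtaeacc"
Method: check if candidate is substring of word+word
"accurateaccurate" contains "urtaeacc"? No
Is rotation = No


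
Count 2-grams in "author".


Word: "author" (length 6)
Number of 2-grams = length - 2 + 1 = 6 - 2 + 1
= 5


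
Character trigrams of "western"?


Word: "western" (length 7)
Number of trigrams = 7 - 3 + 1 = 5
  Position 0: "wes"
  Position 1: "est"
  Position 2: "ste"
  Position 3: "ter"
  Position 4: "ern"
Trigrams = "wes", "est", "ste", "ter", "ern"


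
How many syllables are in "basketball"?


Word: "basketball"
Syllable breakdown: bas · ket · ball
Counting: 3 parts
= 3 syllables


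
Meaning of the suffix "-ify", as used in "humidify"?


Suffix: -ify
As in: humidify -> humid + -ify
Meaning = to make


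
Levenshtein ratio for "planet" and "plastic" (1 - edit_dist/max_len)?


Word 1: "planet" (length 6)
Word 2: "plastic" (length 7)
One optimal edit sequence:
  1. keep 'p'
  2. keep 'l'
  3. keep 'a'
  4. insert 's'  (+1)
  5. substitute 'n' -> 't'  (+1)
  6. substitute 'e' -> 'i'  (+1)
  7. substitute 't' -> 'c'  (+1)
Edit distance = 4
Max length = max(6, 7) = 7
Similarity = 1 - 4/7
= 0.4286


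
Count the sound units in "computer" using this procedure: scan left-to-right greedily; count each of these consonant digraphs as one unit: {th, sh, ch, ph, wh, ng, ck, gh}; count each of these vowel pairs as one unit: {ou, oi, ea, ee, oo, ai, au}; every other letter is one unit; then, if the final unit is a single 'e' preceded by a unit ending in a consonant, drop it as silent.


Word: "computer" (8 letters)
Left-to-right scan:
  1. 'c' (letter)
  2. 'o' (letter)
  3. 'm' (letter)
  4. 'p' (letter)
  5. 'u' (letter)
  6. 't' (letter)
  7. 'e' (letter)
  8. 'r' (letter)
Units from scan: 8
Sound units = 8 units


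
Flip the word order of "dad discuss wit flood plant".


Original: "dad discuss wit flood plant"
Words (1..n): dad | discuss | wit | flood | plant
Reversed (n..1): plant | flood | wit | discuss | dad
Result = "plant flood wit discuss dad"


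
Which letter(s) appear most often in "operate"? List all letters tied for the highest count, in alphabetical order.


Word: "operate"
Letter counts:
  'a': 1
  'e': 2
  'o': 1
  'p': 1
  'r': 1
  't': 1
Maximum count = 2
Most frequent = 'e' (2 times each)


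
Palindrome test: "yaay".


Word: "yaay"
Reversed: "yaay"
Forward == Backward? yaay == yaay
Palindrome = Yes


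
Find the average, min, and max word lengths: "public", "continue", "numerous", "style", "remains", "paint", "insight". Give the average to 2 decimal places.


Lengths: "public"=6, "continue"=8, "numerous"=8, "style"=5, "remains"=7, "paint"=5, "insight"=7
Sum = 46, Count = 7
Average = 46/7 = 6.57
= avg=6.57, min=5, max=8


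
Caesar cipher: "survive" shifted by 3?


Word: "survive"
Shift: 3
Each letter → (letter + shift) mod 26:
  's' (18) + 3 = 21 → 'v'
  'u' (20) + 3 = 23 → 'x'
  'r' (17) + 3 = 20 → 'u'
  'v' (21) + 3 = 24 → 'y'
  'i' (8) + 3 = 11 → 'l'
  'v' (21) + 3 = 24 → 'y'
  'e' (4) + 3 = 7 → 'h'
Result = "vxuylyh"


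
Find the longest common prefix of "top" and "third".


Word 1: "top"
Word 2: "third"
Comparing from start:
  Pos 0: 't' == 't'
  Pos 1: 'o' != 'h' (stop)
LCP = "t" (length 1)


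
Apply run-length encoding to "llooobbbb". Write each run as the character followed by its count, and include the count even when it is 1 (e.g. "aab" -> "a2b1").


String: "llooobbbb"
Scanning for consecutive runs:
  'l' x 2
  'o' x 3
  'b' x 4
RLE = "l2o3b4"


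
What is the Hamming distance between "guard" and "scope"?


Comparing character by character (same length = 5):
  Pos 0: 'g' vs 's' !=
  Pos 1: 'u' vs 'c' !=
  Pos 2: 'a' vs 'o' !=
  Pos 3: 'r' vs 'p' !=
  Pos 4: 'd' vs 'e' !=
Hamming distance = 5


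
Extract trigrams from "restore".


Word: "restore" (length 7)
Number of trigrams = 7 - 3 + 1 = 5
  Position 0: "res"
  Position 1: "est"
  Position 2: "sto"
  Position 3: "tor"
  Position 4: "ore"
Trigrams = "res", "est", "sto", "tor", "ore"


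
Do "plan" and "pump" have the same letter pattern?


Pattern of "plan": [0, 1, 2, 3]
Pattern of "pump": [0, 1, 2, 0]
Patterns do not match
Same pattern = No


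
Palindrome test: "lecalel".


Word: "lecalel"
Reversed: "lelacel"
Forward == Backward? lecalel != lelacel
Palindrome = No


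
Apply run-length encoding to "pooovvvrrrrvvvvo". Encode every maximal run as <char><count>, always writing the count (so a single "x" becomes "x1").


String: "pooovvvrrrrvvvvo"
Scanning for consecutive runs:
  'p' x 1
  'o' x 3
  'v' x 3
  'r' x 4
  'v' x 4
  'o' x 1
RLE = "p1o3v3r4v4o1"


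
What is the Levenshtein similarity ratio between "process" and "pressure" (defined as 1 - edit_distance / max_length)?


Word 1: "process" (length 7)
Word 2: "pressure" (length 8)
One optimal edit sequence:
  1. keep 'p'
  2. keep 'r'
  3. delete 'o'  (+1)
  4. delete 'c'  (+1)
  5. keep 'e'
  6. keep 's'
  7. keep 's'
  8. insert 'u'  (+1)
  9. insert 'r'  (+1)
  10. insert 'e'  (+1)
Edit distance = 5
Max length = max(7, 8) = 8
Similarity = 1 - 5/8
= 0.3750


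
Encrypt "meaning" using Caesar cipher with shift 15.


Word: "meaning"
Shift: 15
Each letter → (letter + shift) mod 26:
  'm' (12) + 15 = 1 → 'b'
  'e' (4) + 15 = 19 → 't'
  'a' (0) + 15 = 15 → 'p'
  'n' (13) + 15 = 2 → 'c'
  'i' (8) + 15 = 23 → 'x'
  'n' (13) + 15 = 2 → 'c'
  'g' (6) + 15 = 21 → 'v'
Result = "btpcxcv"


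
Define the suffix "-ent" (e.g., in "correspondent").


Suffix: -ent
Example: correspondent (correspond + -ent)
Meaning = one who / that which


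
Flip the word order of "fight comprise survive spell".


Original: "fight comprise survive spell"
Words (1..n): fight | comprise | survive | spell
Reversed (n..1): spell | survive | comprise | fight
Result = "spell survive comprise fight"


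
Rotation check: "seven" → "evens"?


Word: "seven", Candidate: "evens"
Method: check if candidate is substring of word+word
"sevenseven" contains "evens"? Yes
Is rotation = Yes


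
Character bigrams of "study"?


Word: "study" (length 5)
Number of bigrams = 5 - 2 + 1 = 4
  Position 0: "st"
  Position 1: "tu"
  Position 2: "ud"
  Position 3: "dy"
Bigrams = "st", "tu", "ud", "dy"


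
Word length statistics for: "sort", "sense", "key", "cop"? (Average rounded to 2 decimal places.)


Lengths: "sort"=4, "sense"=5, "key"=3, "cop"=3
Sum = 15, Count = 4
Average = 15/4 = 3.75
= avg=3.75, min=3, max=5


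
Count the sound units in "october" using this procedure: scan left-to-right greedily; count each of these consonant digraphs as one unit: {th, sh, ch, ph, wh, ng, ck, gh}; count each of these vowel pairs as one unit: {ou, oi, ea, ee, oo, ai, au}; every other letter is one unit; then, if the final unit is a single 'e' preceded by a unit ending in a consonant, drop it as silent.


Word: "october" (7 letters)
Left-to-right scan:
  [1] 'o' (letter)
  [2] 'c' (letter)
  [3] 't' (letter)
  [4] 'o' (letter)
  [5] 'b' (letter)
  [6] 'e' (letter)
  [7] 'r' (letter)
Units from scan: 7
Sound units = 7 units


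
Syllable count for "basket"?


Word: "basket"
Syllable breakdown: bas-ket
Counting: 2 parts
= 2 syllables


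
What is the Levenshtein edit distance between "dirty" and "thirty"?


Word 1: "dirty" (length 5)
Word 2: "thirty" (length 6)
One optimal edit sequence (insert/delete/substitute each cost 1):
  1. insert 't'  (+1)
  2. substitute 'd' -> 'h'  (+1)
  3. keep 'i'
  4. keep 'r'
  5. keep 't'
  6. keep 'y'
Total edit operations: 2
Edit distance = 2


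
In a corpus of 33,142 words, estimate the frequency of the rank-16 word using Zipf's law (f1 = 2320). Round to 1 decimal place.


Zipf's law: f(r) = f(1) / r
f(1) = 2320
f(16) = 2320 / 16
= 145.0 occurrences


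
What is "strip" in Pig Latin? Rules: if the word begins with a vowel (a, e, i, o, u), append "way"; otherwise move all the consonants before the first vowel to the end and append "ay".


Word: "strip"
Starts with consonant(s) → move to end, add 'ay'
Consonant cluster: "str"
Pig Latin = "ipstray"


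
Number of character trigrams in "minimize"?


Word: "minimize" (length 8)
Number of 3-grams = length - 3 + 1 = 8 - 3 + 1
= 6


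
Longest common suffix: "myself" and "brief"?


Word 1: "myself"
Word 2: "brief"
Comparing from end:
  Pos -1: 'f' == 'f'
  Pos -2: 'l' != 'e' (stop)
LCS = "f" (length 1)


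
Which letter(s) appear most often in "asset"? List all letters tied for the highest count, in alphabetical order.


Word: "asset"
Letter counts:
  'a': 1
  'e': 1
  's': 2
  't': 1
Maximum count = 2
Most frequent = 's' (2 times each)


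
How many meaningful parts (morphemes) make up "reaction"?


Word: "reaction"
Morphemes: re- | act | -ion
Each morpheme carries meaning
= 3 morphemes


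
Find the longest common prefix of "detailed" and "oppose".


Word 1: "detailed"
Word 2: "oppose"
Comparing from start:
  Pos 0: 'd' != 'o' (stop)
LCP = "" (length 0)


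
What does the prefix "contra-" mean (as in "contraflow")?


Prefix: contra-
As in: contraflow -> contra- + flow
Meaning = against


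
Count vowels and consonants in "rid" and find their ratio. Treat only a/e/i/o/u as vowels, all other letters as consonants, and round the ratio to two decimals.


Word: "rid"
Vowels (a,e,i,o,u): 1
Consonants: 2
Ratio = 1/2
= 0.50


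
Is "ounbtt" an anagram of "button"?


Word 1: "button" → sorted: bnottu
Word 2: "ounbtt" → sorted: bnottu
Same letters? bnottu == bnottu
Anagram = Yes


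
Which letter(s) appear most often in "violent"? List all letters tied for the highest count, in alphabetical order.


Word: "violent"
Letter counts:
  'e': 1
  'i': 1
  'l': 1
  'n': 1
  'o': 1
  't': 1
  'v': 1
Maximum count = 1
Most frequent = 'e', 'i', 'l', 'n', 'o', 't', 'v' (1 time each)


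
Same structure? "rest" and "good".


Pattern of "rest": [0, 1, 2, 3]
Pattern of "good": [0, 1, 1, 2]
Patterns do not match
Same pattern = No


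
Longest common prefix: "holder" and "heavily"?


Word 1: "holder"
Word 2: "heavily"
Comparing from start:
  Pos 0: 'h' == 'h'
  Pos 1: 'o' != 'e' (stop)
LCP = "h" (length 1)


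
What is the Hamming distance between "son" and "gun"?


Comparing character by character (same length = 3):
  Pos 0: 's' vs 'g' !=
  Pos 1: 'o' vs 'u' !=
  Pos 2: 'n' vs 'n' =
Hamming distance = 2


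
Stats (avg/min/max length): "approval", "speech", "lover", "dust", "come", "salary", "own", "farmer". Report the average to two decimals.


Lengths: "approval"=8, "speech"=6, "lover"=5, "dust"=4, "come"=4, "salary"=6, "own"=3, "farmer"=6
Sum = 42, Count = 8
Average = 42/8 = 5.25
= avg=5.25, min=3, max=8


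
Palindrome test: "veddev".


Word: "veddev"
Reversed: "veddev"
Forward == Backward? veddev == veddev
Palindrome = Yes


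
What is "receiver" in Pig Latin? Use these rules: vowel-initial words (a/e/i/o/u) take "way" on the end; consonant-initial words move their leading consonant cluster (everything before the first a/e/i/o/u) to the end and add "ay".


Word: "receiver"
Starts with consonant(s) → move to end, add 'ay'
Consonant cluster: "r"
Pig Latin = "eceiverray"


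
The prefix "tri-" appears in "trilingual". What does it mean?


Prefix: tri-
Example: trilingual (tri- + lingual)
Meaning = three


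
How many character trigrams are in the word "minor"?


Word: "minor" (length 5)
Number of 3-grams = length - 3 + 1 = 5 - 3 + 1
= 3


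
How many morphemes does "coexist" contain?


Word: "coexist"
Morphemes: co- | exist
Each morpheme carries meaning
= 2 morphemes


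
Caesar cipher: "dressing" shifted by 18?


Word: "dressing"
Shift: 18
Each letter → (letter + shift) mod 26:
  'd' (3) + 18 = 21 → 'v'
  'r' (17) + 18 = 9 → 'j'
  'e' (4) + 18 = 22 → 'w'
  's' (18) + 18 = 10 → 'k'
  's' (18) + 18 = 10 → 'k'
  'i' (8) + 18 = 0 → 'a'
  'n' (13) + 18 = 5 → 'f'
  'g' (6) + 18 = 24 → 'y'
Result = "vjwkkafy"


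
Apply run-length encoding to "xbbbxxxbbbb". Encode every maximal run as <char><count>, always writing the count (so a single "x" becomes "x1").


String: "xbbbxxxbbbb"
Scanning for consecutive runs:
  'x' x 1
  'b' x 3
  'x' x 3
  'b' x 4
RLE = "x1b3x3b4"


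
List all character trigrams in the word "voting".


Word: "voting" (length 6)
Number of trigrams = 6 - 3 + 1 = 4
  Position 0: "vot"
  Position 1: "oti"
  Position 2: "tin"
  Position 3: "ing"
Trigrams = "vot", "oti", "tin", "ing"


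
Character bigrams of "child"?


Word: "child" (length 5)
Number of bigrams = 5 - 2 + 1 = 4
  Position 0: "ch"
  Position 1: "hi"
  Position 2: "il"
  Position 3: "ld"
Bigrams = "ch", "hi", "il", "ld"


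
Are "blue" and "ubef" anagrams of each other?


Word 1: "blue" → sorted: belu
Word 2: "ubef" → sorted: befu
Same letters? belu != befu
Anagram = No


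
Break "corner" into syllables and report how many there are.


Word: "corner"
Syllable breakdown: cor · ner
Counting: 2 parts
= 2 syllables


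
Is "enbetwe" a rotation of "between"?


Word: "between", Candidate: "enbetwe"
Method: check if candidate is substring of word+word
"betweenbetween" contains "enbetwe"? Yes
Is rotation = Yes


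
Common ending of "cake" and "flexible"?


Word 1: "cake"
Word 2: "flexible"
Comparing from end:
  Pos -1: 'e' == 'e'
  Pos -2: 'k' != 'l' (stop)
LCS = "e" (length 1)


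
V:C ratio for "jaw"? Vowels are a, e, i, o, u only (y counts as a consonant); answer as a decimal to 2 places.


Word: "jaw"
Vowels (a,e,i,o,u): 1
Consonants: 2
Ratio = 1/2
= 0.50


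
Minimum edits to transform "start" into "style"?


Word 1: "start" (length 5)
Word 2: "style" (length 5)
One optimal edit sequence (insert/delete/substitute each cost 1):
  1. keep 's'
  2. keep 't'
  3. substitute 'a' -> 'y'  (+1)
  4. substitute 'r' -> 'l'  (+1)
  5. substitute 't' -> 'e'  (+1)
Total edit operations: 3
Edit distance = 3


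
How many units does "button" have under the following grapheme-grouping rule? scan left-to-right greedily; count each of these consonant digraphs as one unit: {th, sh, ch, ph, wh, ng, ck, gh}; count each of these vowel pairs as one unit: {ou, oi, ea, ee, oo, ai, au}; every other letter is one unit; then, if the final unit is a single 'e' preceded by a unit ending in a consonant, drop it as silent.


Word: "button" (6 letters)
Left-to-right scan:
  (1) 'b' (letter)
  (2) 'u' (letter)
  (3) 't' (letter)
  (4) 't' (letter)
  (5) 'o' (letter)
  (6) 'n' (letter)
Units from scan: 6
Sound units = 6 units


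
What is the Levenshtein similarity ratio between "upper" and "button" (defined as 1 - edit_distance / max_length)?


Word 1: "upper" (length 5)
Word 2: "button" (length 6)
One optimal edit sequence:
  1. insert 'b'  (+1)
  2. keep 'u'
  3. substitute 'p' -> 't'  (+1)
  4. substitute 'p' -> 't'  (+1)
  5. substitute 'e' -> 'o'  (+1)
  6. substitute 'r' -> 'n'  (+1)
Edit distance = 5
Max length = max(5, 6) = 6
Similarity = 1 - 5/6
= 0.1667


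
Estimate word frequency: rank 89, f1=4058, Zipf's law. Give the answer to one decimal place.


Zipf's law: f(r) = f(1) / r
f(1) = 4058
f(89) = 4058 / 89
= 45.6 occurrences


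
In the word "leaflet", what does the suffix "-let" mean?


Suffix: -let
Example: leaflet (leaf + -let)
Meaning = small


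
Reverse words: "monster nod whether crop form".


Original: "monster nod whether crop form"
Words (1..n): monster | nod | whether | crop | form
Reversed (n..1): form | crop | whether | nod | monster
Result = "form crop whether nod monster"


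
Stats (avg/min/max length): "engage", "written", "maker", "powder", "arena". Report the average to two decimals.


Lengths: "engage"=6, "written"=7, "maker"=5, "powder"=6, "arena"=5
Sum = 29, Count = 5
Average = 29/5 = 5.80
= avg=5.80, min=5, max=7


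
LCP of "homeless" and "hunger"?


Word 1: "homeless"
Word 2: "hunger"
Comparing from start:
  Pos 0: 'h' == 'h'
  Pos 1: 'o' != 'u' (stop)
LCP = "h" (length 1)


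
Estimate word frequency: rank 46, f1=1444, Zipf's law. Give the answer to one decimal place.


Zipf's law: f(r) = f(1) / r
f(1) = 1444
f(46) = 1444 / 46
= 31.4 occurrences


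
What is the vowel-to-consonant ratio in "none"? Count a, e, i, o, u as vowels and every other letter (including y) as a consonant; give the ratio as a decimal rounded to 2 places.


Word: "none"
Vowels (a,e,i,o,u): 2
Consonants: 2
Ratio = 2/2
= 1.00


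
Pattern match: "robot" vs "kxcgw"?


Pattern of "robot": [0, 1, 2, 1, 3]
Pattern of "kxcgw": [0, 1, 2, 3, 4]
Patterns do not match
Same pattern = No


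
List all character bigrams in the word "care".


Word: "care" (length 4)
Number of bigrams = 4 - 2 + 1 = 3
  Position 0: "ca"
  Position 1: "ar"
  Position 2: "re"
Bigrams = "ca", "ar", "re"


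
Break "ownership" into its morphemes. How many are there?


Word: "ownership"
Morphemes: own / -er / -ship
Each morpheme carries meaning
= 3 morphemes
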